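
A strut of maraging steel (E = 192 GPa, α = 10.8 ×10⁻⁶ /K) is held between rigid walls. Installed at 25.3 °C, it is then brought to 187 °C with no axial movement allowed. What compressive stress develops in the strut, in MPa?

ΔT = 161.7 K. Constrained thermal stress σ = E·α·ΔT = 192.0×10³ MPa × 10.8×10⁻⁶ × 161.7 = 335 MPa (compressive).

335 MPa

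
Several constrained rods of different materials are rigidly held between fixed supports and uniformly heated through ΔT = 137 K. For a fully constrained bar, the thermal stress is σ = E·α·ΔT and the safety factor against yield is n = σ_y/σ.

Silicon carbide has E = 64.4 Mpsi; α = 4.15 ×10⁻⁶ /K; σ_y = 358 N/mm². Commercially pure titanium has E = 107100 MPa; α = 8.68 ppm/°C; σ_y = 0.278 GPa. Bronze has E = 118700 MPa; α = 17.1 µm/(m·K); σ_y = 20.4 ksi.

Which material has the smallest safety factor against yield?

bronze

Converting E to GPa, α to ×10⁻⁶/K, σ_y to MPa, then σ and n for each:
  silicon carbide: E = 444.0, α = 4.15, σ_y = 358.0 → σ = 252 MPa, n = 1.42
  commercially pure titanium: E = 107.1, α = 8.68, σ_y = 278.0 → σ = 127 MPa, n = 2.18
  bronze: E = 118.7, α = 17.1, σ_y = 140.7 → σ = 278 MPa, n = 0.506
The minimum is bronze at n = 0.506.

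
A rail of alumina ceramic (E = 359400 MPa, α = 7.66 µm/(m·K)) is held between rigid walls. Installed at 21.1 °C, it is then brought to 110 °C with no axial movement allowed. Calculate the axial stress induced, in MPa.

E = 359400 MPa = 359.4 GPa.
ΔT = 88.90 K. Constrained thermal stress σ = E·α·ΔT = 359.4×10³ MPa × 7.66×10⁻⁶ × 88.90 = 245 MPa (compressive).

245 MPa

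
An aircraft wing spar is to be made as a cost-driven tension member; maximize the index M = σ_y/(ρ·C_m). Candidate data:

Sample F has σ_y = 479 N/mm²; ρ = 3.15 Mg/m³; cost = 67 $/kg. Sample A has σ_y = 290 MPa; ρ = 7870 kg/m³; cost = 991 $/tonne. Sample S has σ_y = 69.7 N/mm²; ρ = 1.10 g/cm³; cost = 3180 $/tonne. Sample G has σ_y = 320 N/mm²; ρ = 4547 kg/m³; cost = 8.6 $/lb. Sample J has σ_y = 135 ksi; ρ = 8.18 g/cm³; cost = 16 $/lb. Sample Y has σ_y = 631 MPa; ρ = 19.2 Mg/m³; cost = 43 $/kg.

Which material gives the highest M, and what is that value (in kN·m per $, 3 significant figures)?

Putting every candidate on a common basis:
  sample F: σ_y = 479.0 MPa, ρ = 3150 kg/m³, cost = 67.00 $/kg
  sample A: σ_y = 290.0 MPa, ρ = 7870 kg/m³, cost = 0.9910 $/kg
  sample S: σ_y = 69.70 MPa, ρ = 1100 kg/m³, cost = 3.180 $/kg
  sample G: σ_y = 320.0 MPa, ρ = 4547 kg/m³, cost = 18.96 $/kg
  sample J: σ_y = 930.8 MPa, ρ = 8180 kg/m³, cost = 35.27 $/kg
  sample Y: σ_y = 631.0 MPa, ρ = 19200 kg/m³, cost = 43.00 $/kg
  sample A: M = 37.2 kN·m per $
  sample S: M = 19.9 kN·m per $
  sample G: M = 3.71 kN·m per $
  sample J: M = 3.23 kN·m per $
  sample F: M = 2.27 kN·m per $
  sample Y: M = 0.764 kN·m per $
Highest index: sample A.

sample A, M = 37.2 kN·m per $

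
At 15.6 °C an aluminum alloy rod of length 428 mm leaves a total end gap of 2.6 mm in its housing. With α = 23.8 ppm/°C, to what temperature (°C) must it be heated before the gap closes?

271 °C

α·L₀·ΔT = 2.6 mm ⇒ ΔT = 2.6 / (23.8×10⁻⁶ × 428.0) = 255.2 K.
T = 15.6 + 255.2 = 270.8 °C.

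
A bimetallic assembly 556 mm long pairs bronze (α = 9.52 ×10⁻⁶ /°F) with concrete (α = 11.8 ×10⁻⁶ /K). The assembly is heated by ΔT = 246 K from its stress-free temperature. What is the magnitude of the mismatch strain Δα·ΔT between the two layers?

1.31×10⁻³

bronze: α = 9.52×10⁻⁶/°F × 9/5 = 17.1×10⁻⁶/K.
Δα = |17.1 − 11.8|×10⁻⁶/K = 5.34×10⁻⁶/K.
Mismatch strain = Δα·ΔT = 5.34×10⁻⁶ × 246.0 = 1.31×10⁻³.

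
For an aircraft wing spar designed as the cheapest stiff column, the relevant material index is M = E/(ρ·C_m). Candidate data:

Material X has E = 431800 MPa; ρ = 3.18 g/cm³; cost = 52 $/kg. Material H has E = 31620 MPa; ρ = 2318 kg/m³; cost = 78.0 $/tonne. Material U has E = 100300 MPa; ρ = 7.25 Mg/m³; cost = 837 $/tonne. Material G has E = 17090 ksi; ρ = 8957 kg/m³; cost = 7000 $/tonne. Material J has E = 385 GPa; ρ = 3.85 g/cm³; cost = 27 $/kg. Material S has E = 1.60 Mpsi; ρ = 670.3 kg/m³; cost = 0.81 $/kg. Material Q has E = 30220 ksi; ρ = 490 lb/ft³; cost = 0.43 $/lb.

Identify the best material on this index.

Convert each candidate to consistent units, then evaluate M:
  material X: E = 431.8 GPa, ρ = 3180 kg/m³, cost = 52.00 $/kg
  material H: E = 31.62 GPa, ρ = 2318 kg/m³, cost = 0.07800 $/kg
  material U: E = 100.3 GPa, ρ = 7250 kg/m³, cost = 0.8370 $/kg
  material G: E = 117.8 GPa, ρ = 8957 kg/m³, cost = 7.000 $/kg
  material J: E = 385.0 GPa, ρ = 3850 kg/m³, cost = 27.00 $/kg
  material S: E = 11.03 GPa, ρ = 670.3 kg/m³, cost = 0.8100 $/kg
  material Q: E = 208.4 GPa, ρ = 7849 kg/m³, cost = 0.9480 $/kg
  material H: M = 175 MN·m per $
  material Q: M = 28.0 MN·m per $
  material S: M = 20.3 MN·m per $
  material U: M = 16.5 MN·m per $
  material J: M = 3.70 MN·m per $
  material X: M = 2.61 MN·m per $
  material G: M = 1.88 MN·m per $
Material H ranks first.

material H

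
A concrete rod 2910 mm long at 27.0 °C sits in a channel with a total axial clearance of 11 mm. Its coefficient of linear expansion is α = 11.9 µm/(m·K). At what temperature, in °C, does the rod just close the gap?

α·L₀·ΔT = 11.0 mm ⇒ ΔT = 11.0 / (11.9×10⁻⁶ × 2910.0) = 317.7 K.
T = 27.0 + 317.7 = 344.7 °C.

345 °C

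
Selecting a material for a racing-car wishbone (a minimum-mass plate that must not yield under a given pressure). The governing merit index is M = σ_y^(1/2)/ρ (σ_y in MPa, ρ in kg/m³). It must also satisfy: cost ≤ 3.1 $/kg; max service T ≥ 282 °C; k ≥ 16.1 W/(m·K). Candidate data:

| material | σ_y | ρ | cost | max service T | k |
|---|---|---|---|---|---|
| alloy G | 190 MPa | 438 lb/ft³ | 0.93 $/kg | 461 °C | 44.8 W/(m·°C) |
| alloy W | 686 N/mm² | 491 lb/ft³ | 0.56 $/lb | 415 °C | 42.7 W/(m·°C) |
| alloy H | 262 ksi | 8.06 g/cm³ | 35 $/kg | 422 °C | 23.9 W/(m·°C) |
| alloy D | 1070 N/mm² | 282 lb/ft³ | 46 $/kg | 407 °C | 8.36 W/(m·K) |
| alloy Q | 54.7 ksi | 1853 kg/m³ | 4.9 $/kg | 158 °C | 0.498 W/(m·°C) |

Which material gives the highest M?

alloy W

Screen on constraints: cost ≤ 3.1 $/kg; max service T ≥ 282 °C; k ≥ 16.1 W/(m·K). Survivors: alloy G, alloy W.
Putting every candidate on a common basis:
  alloy G: σ_y = 190.0 MPa, ρ = 7016 kg/m³
  alloy W: σ_y = 686.0 MPa, ρ = 7865 kg/m³
  alloy W: M = 3.33×10⁻³
  alloy G: M = 1.96×10⁻³
Alloy W ranks first.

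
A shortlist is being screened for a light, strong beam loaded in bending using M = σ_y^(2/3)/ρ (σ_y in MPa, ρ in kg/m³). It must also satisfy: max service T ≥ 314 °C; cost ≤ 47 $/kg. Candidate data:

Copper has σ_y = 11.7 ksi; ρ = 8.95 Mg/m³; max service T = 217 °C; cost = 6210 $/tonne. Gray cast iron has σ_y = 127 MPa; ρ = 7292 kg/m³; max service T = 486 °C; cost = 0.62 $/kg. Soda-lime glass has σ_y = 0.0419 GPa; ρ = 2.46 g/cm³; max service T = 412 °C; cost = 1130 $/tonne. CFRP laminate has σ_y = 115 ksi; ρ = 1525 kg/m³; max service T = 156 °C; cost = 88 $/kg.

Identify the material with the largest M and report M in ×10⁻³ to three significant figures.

Screen on constraints: max service T ≥ 314 °C; cost ≤ 47 $/kg. Survivors: gray cast iron, soda-lime glass.
Normalizing units and computing the index:
  gray cast iron: σ_y = 127.0 MPa, ρ = 7292 kg/m³
  soda-lime glass: σ_y = 41.90 MPa, ρ = 2460 kg/m³
  soda-lime glass: M = 4.90×10⁻³
  gray cast iron: M = 3.46×10⁻³
Highest index: soda-lime glass.

soda-lime glass, M = 4.90×10⁻³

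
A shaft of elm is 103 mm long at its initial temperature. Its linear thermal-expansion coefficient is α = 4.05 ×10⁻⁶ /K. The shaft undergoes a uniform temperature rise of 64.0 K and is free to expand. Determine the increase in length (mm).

0.0267 mm

ΔL = α·L₀·ΔT = 4.05×10⁻⁶ × 103 mm × 64.00 K = 0.0267 mm.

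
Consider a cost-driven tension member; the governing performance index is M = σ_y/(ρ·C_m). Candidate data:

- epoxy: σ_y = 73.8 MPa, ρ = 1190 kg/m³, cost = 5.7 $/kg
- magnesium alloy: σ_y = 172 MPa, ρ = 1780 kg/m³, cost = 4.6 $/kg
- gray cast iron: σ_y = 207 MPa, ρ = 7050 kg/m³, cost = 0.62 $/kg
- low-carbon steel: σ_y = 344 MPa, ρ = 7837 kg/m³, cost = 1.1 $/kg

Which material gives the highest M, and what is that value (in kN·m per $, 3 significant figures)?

Evaluate M for each candidate:
  gray cast iron: M = 47.4 kN·m per $
  low-carbon steel: M = 39.9 kN·m per $
  magnesium alloy: M = 21.0 kN·m per $
  epoxy: M = 10.9 kN·m per $
Gray cast iron has the largest M.

gray cast iron, M = 47.4 kN·m per $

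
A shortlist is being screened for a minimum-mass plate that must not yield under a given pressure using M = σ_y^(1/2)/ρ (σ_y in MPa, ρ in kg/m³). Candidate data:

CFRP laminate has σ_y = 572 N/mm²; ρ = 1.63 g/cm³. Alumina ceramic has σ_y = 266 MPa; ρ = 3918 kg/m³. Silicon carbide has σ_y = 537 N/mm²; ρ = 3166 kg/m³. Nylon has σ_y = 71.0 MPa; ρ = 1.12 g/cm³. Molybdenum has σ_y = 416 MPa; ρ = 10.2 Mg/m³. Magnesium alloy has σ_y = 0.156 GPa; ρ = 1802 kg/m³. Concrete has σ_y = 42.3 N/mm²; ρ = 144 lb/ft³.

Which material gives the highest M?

In SI units:
  CFRP laminate: σ_y = 572.0 MPa, ρ = 1630 kg/m³
  alumina ceramic: σ_y = 266.0 MPa, ρ = 3918 kg/m³
  silicon carbide: σ_y = 537.0 MPa, ρ = 3166 kg/m³
  nylon: σ_y = 71.00 MPa, ρ = 1120 kg/m³
  molybdenum: σ_y = 416.0 MPa, ρ = 10200 kg/m³
  magnesium alloy: σ_y = 156.0 MPa, ρ = 1802 kg/m³
  concrete: σ_y = 42.30 MPa, ρ = 2307 kg/m³
  CFRP laminate: M = 14.7×10⁻³
  nylon: M = 7.52×10⁻³
  silicon carbide: M = 7.32×10⁻³
  magnesium alloy: M = 6.93×10⁻³
  alumina ceramic: M = 4.16×10⁻³
  concrete: M = 2.82×10⁻³
  molybdenum: M = 2.00×10⁻³
The maximum is for CFRP laminate.

CFRP laminate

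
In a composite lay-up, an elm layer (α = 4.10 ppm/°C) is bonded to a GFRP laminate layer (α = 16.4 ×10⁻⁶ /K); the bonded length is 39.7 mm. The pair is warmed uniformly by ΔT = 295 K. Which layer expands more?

α(elm) = 4.10×10⁻⁶/K vs α(GFRP laminate) = 16.4×10⁻⁶/K.
Higher α expands more for the same ΔT: GFRP laminate.

GFRP laminate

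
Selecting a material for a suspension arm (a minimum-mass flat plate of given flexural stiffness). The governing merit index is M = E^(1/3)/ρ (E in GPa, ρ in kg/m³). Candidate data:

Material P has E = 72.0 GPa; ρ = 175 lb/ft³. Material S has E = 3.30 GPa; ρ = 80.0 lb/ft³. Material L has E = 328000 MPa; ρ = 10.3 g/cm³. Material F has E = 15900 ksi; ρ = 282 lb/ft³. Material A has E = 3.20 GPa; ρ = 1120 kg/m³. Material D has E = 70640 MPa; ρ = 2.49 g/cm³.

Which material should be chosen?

Convert each candidate to consistent units, then evaluate M:
  material P: E = 72.00 GPa, ρ = 2803 kg/m³
  material S: E = 3.300 GPa, ρ = 1281 kg/m³
  material L: E = 328.0 GPa, ρ = 10300 kg/m³
  material F: E = 109.6 GPa, ρ = 4517 kg/m³
  material A: E = 3.200 GPa, ρ = 1120 kg/m³
  material D: E = 70.64 GPa, ρ = 2490 kg/m³
  material D: M = 1.66×10⁻³
  material P: M = 1.48×10⁻³
  material A: M = 1.32×10⁻³
  material S: M = 1.16×10⁻³
  material F: M = 1.06×10⁻³
  material L: M = 0.670×10⁻³
The maximum is for material D.

material D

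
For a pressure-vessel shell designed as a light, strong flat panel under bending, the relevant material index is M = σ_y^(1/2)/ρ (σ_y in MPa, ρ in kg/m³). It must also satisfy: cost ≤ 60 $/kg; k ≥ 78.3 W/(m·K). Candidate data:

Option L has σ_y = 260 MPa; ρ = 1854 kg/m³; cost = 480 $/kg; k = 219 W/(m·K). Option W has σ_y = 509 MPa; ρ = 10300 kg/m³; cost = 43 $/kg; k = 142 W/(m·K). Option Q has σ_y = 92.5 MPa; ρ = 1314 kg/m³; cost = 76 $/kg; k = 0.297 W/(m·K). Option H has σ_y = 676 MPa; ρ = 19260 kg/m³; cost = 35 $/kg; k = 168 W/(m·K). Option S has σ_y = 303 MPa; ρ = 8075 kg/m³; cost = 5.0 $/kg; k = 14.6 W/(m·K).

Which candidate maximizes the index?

Screen on constraints: cost ≤ 60 $/kg; k ≥ 78.3 W/(m·K). Survivors: option W, option H.
Per-candidate index values:
  option W: M = 2.19×10⁻³
  option H: M = 1.35×10⁻³
Option W ranks first.

option W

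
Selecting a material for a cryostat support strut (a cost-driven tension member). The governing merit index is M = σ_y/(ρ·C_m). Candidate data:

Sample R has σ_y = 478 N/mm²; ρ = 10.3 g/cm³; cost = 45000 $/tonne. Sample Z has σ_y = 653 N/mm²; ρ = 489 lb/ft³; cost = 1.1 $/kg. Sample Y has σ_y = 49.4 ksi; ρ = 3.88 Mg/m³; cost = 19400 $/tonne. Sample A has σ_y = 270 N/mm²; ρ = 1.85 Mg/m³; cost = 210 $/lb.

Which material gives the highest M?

sample Z

Putting every candidate on a common basis:
  sample R: σ_y = 478.0 MPa, ρ = 10300 kg/m³, cost = 45.00 $/kg
  sample Z: σ_y = 653.0 MPa, ρ = 7833 kg/m³, cost = 1.100 $/kg
  sample Y: σ_y = 340.6 MPa, ρ = 3880 kg/m³, cost = 19.40 $/kg
  sample A: σ_y = 270.0 MPa, ρ = 1850 kg/m³, cost = 463.0 $/kg
  sample Z: M = 75.8 kN·m per $
  sample Y: M = 4.52 kN·m per $
  sample R: M = 1.03 kN·m per $
  sample A: M = 0.315 kN·m per $
The maximum is for sample Z.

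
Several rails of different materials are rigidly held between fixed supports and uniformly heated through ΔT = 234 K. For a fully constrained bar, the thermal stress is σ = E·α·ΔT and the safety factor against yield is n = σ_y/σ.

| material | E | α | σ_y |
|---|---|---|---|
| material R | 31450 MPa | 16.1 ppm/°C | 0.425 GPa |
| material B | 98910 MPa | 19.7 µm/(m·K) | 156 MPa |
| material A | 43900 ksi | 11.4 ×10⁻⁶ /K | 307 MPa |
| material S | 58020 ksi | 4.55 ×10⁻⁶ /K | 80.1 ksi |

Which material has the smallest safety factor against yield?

material B

In consistent units (E in GPa, α in ×10⁻⁶/K, σ_y in MPa):
  material R: E = 31.45, α = 16.1, σ_y = 425.0 → σ = 118 MPa, n = 3.59
  material B: E = 98.91, α = 19.7, σ_y = 156.0 → σ = 456 MPa, n = 0.342
  material A: E = 302.7, α = 11.4, σ_y = 307.0 → σ = 807 MPa, n = 0.380
  material S: E = 400.0, α = 4.55, σ_y = 552.3 → σ = 426 MPa, n = 1.30
Material B has the lowest safety factor, n = 0.342.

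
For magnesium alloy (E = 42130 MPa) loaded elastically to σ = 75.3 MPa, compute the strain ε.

1.79×10⁻³

E = 42130 MPa = 42.13 GPa = 42130 MPa.
ε = σ/E = 75.3 / 42130 = 1.79×10⁻³.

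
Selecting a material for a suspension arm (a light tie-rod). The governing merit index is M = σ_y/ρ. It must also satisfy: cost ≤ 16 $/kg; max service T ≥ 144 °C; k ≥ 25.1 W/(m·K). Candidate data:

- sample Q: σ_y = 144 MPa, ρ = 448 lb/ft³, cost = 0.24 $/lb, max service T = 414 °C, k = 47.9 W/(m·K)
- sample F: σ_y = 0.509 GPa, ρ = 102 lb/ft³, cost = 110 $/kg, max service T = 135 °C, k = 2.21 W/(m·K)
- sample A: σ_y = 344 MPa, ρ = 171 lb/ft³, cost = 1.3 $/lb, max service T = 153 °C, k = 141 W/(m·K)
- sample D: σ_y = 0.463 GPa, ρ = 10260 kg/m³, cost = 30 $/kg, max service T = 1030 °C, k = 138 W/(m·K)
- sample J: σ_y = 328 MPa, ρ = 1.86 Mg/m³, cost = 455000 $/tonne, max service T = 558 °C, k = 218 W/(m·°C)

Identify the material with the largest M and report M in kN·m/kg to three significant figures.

sample A, M = 126 kN·m/kg

Screen on constraints: cost ≤ 16 $/kg; max service T ≥ 144 °C; k ≥ 25.1 W/(m·K). Survivors: sample Q, sample A.
Normalizing units and computing the index:
  sample Q: σ_y = 144.0 MPa, ρ = 7176 kg/m³
  sample A: σ_y = 344.0 MPa, ρ = 2739 kg/m³
  sample A: M = 126 kN·m/kg
  sample Q: M = 20.1 kN·m/kg
The maximum is for sample A.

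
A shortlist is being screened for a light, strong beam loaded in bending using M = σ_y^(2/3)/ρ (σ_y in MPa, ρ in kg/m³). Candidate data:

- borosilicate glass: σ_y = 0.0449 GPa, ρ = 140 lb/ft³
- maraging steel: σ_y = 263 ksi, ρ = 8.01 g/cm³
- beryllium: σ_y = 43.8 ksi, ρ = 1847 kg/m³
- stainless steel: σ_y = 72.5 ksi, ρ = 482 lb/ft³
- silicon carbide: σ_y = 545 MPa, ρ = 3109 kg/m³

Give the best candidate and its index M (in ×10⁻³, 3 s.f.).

Normalizing units and computing the index:
  borosilicate glass: σ_y = 44.90 MPa, ρ = 2243 kg/m³
  maraging steel: σ_y = 1813 MPa, ρ = 8010 kg/m³
  beryllium: σ_y = 302.0 MPa, ρ = 1847 kg/m³
  stainless steel: σ_y = 499.9 MPa, ρ = 7721 kg/m³
  silicon carbide: σ_y = 545.0 MPa, ρ = 3109 kg/m³
  beryllium: M = 24.4×10⁻³
  silicon carbide: M = 21.5×10⁻³
  maraging steel: M = 18.6×10⁻³
  stainless steel: M = 8.16×10⁻³
  borosilicate glass: M = 5.63×10⁻³
Beryllium ranks first.

beryllium, M = 24.4×10⁻³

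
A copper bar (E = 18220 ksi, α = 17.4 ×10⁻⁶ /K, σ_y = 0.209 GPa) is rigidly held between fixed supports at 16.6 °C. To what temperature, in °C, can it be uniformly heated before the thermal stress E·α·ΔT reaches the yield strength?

112 °C

E = 18220 ksi = 125.6 GPa.
σ_y = 0.209 GPa = 209.0 MPa.
E·α·ΔT = 209.0 MPa ⇒ ΔT = 209.0 / (125.6×10³ × 17.4×10⁻⁶) = 95.62 K.
T = 16.6 + 95.62 = 112.2 °C.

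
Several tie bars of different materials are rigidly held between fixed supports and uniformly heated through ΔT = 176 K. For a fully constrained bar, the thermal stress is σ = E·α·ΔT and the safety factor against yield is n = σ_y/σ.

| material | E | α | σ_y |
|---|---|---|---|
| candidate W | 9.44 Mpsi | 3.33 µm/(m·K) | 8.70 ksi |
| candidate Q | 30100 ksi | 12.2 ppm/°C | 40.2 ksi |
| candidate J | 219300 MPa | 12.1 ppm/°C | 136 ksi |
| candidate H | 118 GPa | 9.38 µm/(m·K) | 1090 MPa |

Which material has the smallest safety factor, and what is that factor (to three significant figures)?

In consistent units (E in GPa, α in ×10⁻⁶/K, σ_y in MPa):
  candidate W: E = 65.09, α = 3.33, σ_y = 59.98 → σ = 38.1 MPa, n = 1.57
  candidate Q: E = 207.5, α = 12.2, σ_y = 277.2 → σ = 446 MPa, n = 0.622
  candidate J: E = 219.3, α = 12.1, σ_y = 937.7 → σ = 467 MPa, n = 2.01
  candidate H: E = 118.0, α = 9.38, σ_y = 1090 → σ = 195 MPa, n = 5.60
Candidate Q has the lowest safety factor, n = 0.622.

candidate Q, n = 0.622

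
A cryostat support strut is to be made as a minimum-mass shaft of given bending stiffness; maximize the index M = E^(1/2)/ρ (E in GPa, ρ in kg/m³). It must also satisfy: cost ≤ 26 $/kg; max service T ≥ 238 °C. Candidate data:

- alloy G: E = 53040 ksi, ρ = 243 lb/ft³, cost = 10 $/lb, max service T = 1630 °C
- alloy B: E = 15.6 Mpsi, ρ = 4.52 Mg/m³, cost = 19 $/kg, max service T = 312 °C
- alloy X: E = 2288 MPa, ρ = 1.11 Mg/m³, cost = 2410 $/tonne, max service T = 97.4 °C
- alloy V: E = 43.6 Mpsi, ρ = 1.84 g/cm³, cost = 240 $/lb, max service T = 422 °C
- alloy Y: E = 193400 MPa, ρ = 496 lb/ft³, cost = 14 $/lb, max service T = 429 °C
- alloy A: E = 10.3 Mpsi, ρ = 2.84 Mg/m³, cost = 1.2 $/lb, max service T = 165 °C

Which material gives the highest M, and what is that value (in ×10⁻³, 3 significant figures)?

Screen on constraints: cost ≤ 26 $/kg; max service T ≥ 238 °C. Survivors: alloy G, alloy B.
In SI units:
  alloy G: E = 365.7 GPa, ρ = 3892 kg/m³
  alloy B: E = 107.6 GPa, ρ = 4520 kg/m³
  alloy G: M = 4.91×10⁻³
  alloy B: M = 2.29×10⁻³
Alloy G has the largest M.

alloy G, M = 4.91×10⁻³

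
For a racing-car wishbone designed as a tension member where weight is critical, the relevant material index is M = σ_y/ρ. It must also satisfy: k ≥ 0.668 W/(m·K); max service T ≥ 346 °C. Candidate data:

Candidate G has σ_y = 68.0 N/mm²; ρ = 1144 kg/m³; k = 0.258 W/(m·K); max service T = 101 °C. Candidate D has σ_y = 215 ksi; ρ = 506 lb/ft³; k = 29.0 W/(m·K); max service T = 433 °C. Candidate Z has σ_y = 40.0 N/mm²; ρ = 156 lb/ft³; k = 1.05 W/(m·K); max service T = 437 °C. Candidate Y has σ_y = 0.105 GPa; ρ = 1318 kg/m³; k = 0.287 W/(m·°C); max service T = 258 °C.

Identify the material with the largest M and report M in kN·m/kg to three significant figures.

Screen on constraints: k ≥ 0.668 W/(m·K); max service T ≥ 346 °C. Survivors: candidate D, candidate Z.
Convert each candidate to consistent units, then evaluate M:
  candidate D: σ_y = 1482 MPa, ρ = 8105 kg/m³
  candidate Z: σ_y = 40.00 MPa, ρ = 2499 kg/m³
  candidate D: M = 183 kN·m/kg
  candidate Z: M = 16.0 kN·m/kg
Candidate D has the largest M.

candidate D, M = 183 kN·m/kg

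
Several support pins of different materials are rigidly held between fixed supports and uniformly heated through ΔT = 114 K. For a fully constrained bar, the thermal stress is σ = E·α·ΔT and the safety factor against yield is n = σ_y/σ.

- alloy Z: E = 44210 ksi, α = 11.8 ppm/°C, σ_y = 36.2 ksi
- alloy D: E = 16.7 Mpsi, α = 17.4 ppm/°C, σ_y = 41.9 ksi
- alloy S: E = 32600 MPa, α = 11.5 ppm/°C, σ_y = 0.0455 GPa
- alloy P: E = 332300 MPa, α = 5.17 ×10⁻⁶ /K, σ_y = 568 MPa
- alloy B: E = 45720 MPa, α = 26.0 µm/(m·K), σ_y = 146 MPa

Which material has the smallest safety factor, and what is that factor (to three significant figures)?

alloy Z, n = 0.609

With everything in SI (GPa, ×10⁻⁶/K, MPa):
  alloy Z: E = 304.8, α = 11.8, σ_y = 249.6 → σ = 410 MPa, n = 0.609
  alloy D: E = 115.1, α = 17.4, σ_y = 288.9 → σ = 228 MPa, n = 1.26
  alloy S: E = 32.60, α = 11.5, σ_y = 45.50 → σ = 42.7 MPa, n = 1.06
  alloy P: E = 332.3, α = 5.17, σ_y = 568.0 → σ = 196 MPa, n = 2.90
  alloy B: E = 45.72, α = 26.0, σ_y = 146.0 → σ = 136 MPa, n = 1.08
Alloy Z has the lowest safety factor, n = 0.609.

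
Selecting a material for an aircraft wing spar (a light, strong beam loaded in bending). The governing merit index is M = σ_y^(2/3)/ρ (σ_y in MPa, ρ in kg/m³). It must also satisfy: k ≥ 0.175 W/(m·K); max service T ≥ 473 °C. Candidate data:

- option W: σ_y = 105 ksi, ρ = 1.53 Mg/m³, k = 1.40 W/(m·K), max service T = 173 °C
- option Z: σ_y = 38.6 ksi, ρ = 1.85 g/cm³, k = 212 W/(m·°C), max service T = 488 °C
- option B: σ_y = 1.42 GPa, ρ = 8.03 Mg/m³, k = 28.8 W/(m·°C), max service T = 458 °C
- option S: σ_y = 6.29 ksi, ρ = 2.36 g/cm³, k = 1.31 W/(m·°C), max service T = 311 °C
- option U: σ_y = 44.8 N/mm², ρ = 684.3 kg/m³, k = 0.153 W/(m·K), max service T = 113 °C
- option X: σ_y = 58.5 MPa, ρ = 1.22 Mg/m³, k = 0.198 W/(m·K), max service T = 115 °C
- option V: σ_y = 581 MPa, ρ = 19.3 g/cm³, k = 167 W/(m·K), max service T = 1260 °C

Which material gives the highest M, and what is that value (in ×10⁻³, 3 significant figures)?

Screen on constraints: k ≥ 0.175 W/(m·K); max service T ≥ 473 °C. Survivors: option Z, option V.
In SI units:
  option Z: σ_y = 266.1 MPa, ρ = 1850 kg/m³
  option V: σ_y = 581.0 MPa, ρ = 19300 kg/m³
  option Z: M = 22.4×10⁻³
  option V: M = 3.61×10⁻³
Highest index: option Z.

option Z, M = 22.4×10⁻³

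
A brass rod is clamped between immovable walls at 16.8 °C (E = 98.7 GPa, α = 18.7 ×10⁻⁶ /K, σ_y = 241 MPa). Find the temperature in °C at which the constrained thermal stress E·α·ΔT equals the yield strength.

E·α·ΔT = 241.0 MPa ⇒ ΔT = 241.0 / (98.70×10³ × 18.7×10⁻⁶) = 130.6 K.
T = 16.8 + 130.6 = 147.4 °C.

147 °C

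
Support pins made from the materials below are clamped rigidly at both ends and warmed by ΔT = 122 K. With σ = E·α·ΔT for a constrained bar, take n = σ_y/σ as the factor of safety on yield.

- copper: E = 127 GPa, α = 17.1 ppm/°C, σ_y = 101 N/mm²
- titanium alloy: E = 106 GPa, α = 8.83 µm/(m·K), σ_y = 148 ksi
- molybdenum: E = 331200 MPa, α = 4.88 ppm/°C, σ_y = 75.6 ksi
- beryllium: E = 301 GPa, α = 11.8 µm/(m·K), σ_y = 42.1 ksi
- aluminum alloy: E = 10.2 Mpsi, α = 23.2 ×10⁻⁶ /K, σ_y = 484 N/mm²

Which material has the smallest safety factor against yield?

copper

Per material, after unit conversion:
  copper: E = 127.0, α = 17.1, σ_y = 101.0 → σ = 265 MPa, n = 0.381
  titanium alloy: E = 106.0, α = 8.83, σ_y = 1020 → σ = 114 MPa, n = 8.94
  molybdenum: E = 331.2, α = 4.88, σ_y = 521.2 → σ = 197 MPa, n = 2.64
  beryllium: E = 301.0, α = 11.8, σ_y = 290.3 → σ = 433 MPa, n = 0.670
  aluminum alloy: E = 70.33, α = 23.2, σ_y = 484.0 → σ = 199 MPa, n = 2.43
The minimum is copper at n = 0.381.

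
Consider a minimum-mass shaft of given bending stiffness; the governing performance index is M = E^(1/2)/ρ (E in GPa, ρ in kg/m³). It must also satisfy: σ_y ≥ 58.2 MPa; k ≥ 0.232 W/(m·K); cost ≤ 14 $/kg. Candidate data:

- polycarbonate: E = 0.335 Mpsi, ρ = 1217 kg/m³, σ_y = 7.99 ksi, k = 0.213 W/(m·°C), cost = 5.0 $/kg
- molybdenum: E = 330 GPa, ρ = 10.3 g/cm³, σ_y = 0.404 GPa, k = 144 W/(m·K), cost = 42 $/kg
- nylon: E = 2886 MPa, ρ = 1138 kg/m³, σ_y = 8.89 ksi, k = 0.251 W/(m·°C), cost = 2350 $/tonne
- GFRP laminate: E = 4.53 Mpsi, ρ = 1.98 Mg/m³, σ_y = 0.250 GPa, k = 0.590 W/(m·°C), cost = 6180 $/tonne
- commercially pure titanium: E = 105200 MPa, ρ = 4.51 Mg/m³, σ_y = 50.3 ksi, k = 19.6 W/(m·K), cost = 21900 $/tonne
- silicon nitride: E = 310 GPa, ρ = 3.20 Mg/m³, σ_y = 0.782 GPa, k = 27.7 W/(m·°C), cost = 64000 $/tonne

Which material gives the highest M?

Screen on constraints: σ_y ≥ 58.2 MPa; k ≥ 0.232 W/(m·K); cost ≤ 14 $/kg. Survivors: nylon, GFRP laminate.
Putting every candidate on a common basis:
  nylon: E = 2.886 GPa, ρ = 1138 kg/m³
  GFRP laminate: E = 31.23 GPa, ρ = 1980 kg/m³
  GFRP laminate: M = 2.82×10⁻³
  nylon: M = 1.49×10⁻³
The maximum is for GFRP laminate.

GFRP laminate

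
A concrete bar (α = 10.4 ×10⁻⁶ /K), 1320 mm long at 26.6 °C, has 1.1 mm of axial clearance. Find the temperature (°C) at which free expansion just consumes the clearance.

α·L₀·ΔT = 1.1 mm ⇒ ΔT = 1.1 / (10.4×10⁻⁶ × 1320.0) = 80.13 K.
T = 26.6 + 80.13 = 106.7 °C.

107 °C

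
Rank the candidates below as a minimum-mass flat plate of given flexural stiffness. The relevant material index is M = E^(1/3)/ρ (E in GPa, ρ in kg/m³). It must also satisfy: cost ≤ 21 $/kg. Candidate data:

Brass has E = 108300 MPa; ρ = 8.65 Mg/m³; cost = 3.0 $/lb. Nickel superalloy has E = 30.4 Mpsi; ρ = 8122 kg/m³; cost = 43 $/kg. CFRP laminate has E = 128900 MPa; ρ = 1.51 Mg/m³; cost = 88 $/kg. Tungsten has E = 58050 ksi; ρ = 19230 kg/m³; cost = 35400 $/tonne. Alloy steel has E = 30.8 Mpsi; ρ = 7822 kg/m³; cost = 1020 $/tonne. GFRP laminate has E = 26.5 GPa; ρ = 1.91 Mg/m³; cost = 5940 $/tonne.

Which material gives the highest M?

GFRP laminate

Screen on constraints: cost ≤ 21 $/kg. Survivors: brass, alloy steel, GFRP laminate.
Putting every candidate on a common basis:
  brass: E = 108.3 GPa, ρ = 8650 kg/m³
  alloy steel: E = 212.4 GPa, ρ = 7822 kg/m³
  GFRP laminate: E = 26.50 GPa, ρ = 1910 kg/m³
  GFRP laminate: M = 1.56×10⁻³
  alloy steel: M = 0.763×10⁻³
  brass: M = 0.551×10⁻³
GFRP laminate ranks first.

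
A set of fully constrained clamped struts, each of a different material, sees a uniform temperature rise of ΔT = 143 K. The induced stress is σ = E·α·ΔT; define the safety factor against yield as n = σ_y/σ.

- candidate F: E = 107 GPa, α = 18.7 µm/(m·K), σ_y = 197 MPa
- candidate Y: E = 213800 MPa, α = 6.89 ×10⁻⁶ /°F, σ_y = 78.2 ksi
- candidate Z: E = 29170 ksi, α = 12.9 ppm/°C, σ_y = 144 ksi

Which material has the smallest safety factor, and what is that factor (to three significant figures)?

candidate F, n = 0.689

In consistent units (E in GPa, α in ×10⁻⁶/K, σ_y in MPa):
  candidate F: E = 107.0, α = 18.7, σ_y = 197.0 → σ = 286 MPa, n = 0.689
  candidate Y: E = 213.8, α = 12.4, σ_y = 539.2 → σ = 379 MPa, n = 1.42
  candidate Z: E = 201.1, α = 12.9, σ_y = 992.8 → σ = 371 MPa, n = 2.68
Smallest n: candidate F with n = 0.689.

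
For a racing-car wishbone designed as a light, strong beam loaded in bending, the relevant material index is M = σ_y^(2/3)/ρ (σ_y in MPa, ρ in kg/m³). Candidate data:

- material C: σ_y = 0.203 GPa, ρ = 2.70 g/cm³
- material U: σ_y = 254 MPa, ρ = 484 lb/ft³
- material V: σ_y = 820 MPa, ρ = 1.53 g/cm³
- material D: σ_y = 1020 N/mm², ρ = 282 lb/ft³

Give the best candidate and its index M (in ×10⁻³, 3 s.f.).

material V, M = 57.3×10⁻³

In SI units:
  material C: σ_y = 203.0 MPa, ρ = 2700 kg/m³
  material U: σ_y = 254.0 MPa, ρ = 7753 kg/m³
  material V: σ_y = 820.0 MPa, ρ = 1530 kg/m³
  material D: σ_y = 1020 MPa, ρ = 4517 kg/m³
  material V: M = 57.3×10⁻³
  material D: M = 22.4×10⁻³
  material C: M = 12.8×10⁻³
  material U: M = 5.17×10⁻³
The maximum is for material V.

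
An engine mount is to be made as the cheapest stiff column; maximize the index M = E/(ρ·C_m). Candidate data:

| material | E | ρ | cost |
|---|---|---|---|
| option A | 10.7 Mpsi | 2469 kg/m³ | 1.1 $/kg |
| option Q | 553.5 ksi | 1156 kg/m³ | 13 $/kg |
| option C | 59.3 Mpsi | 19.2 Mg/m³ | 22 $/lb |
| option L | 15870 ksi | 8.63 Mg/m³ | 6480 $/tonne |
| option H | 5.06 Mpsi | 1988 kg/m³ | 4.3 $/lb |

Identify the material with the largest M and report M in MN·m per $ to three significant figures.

Convert each candidate to consistent units, then evaluate M:
  option A: E = 73.77 GPa, ρ = 2469 kg/m³, cost = 1.100 $/kg
  option Q: E = 3.816 GPa, ρ = 1156 kg/m³, cost = 13.00 $/kg
  option C: E = 408.9 GPa, ρ = 19200 kg/m³, cost = 48.50 $/kg
  option L: E = 109.4 GPa, ρ = 8630 kg/m³, cost = 6.480 $/kg
  option H: E = 34.89 GPa, ρ = 1988 kg/m³, cost = 9.480 $/kg
  option A: M = 27.2 MN·m per $
  option L: M = 1.96 MN·m per $
  option H: M = 1.85 MN·m per $
  option C: M = 0.439 MN·m per $
  option Q: M = 0.254 MN·m per $
Option A has the largest M.

option A, M = 27.2 MN·m per $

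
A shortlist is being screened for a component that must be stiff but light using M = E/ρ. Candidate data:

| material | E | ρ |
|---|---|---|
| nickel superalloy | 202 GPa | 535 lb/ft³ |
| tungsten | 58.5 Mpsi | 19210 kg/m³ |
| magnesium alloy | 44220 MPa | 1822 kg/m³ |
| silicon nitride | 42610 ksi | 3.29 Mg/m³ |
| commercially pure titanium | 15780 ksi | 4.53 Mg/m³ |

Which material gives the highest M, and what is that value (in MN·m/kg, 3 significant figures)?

silicon nitride, M = 89.3 MN·m/kg

Normalizing units and computing the index:
  nickel superalloy: E = 202.0 GPa, ρ = 8570 kg/m³
  tungsten: E = 403.3 GPa, ρ = 19210 kg/m³
  magnesium alloy: E = 44.22 GPa, ρ = 1822 kg/m³
  silicon nitride: E = 293.8 GPa, ρ = 3290 kg/m³
  commercially pure titanium: E = 108.8 GPa, ρ = 4530 kg/m³
  silicon nitride: M = 89.3 MN·m/kg
  magnesium alloy: M = 24.3 MN·m/kg
  commercially pure titanium: M = 24.0 MN·m/kg
  nickel superalloy: M = 23.6 MN·m/kg
  tungsten: M = 21.0 MN·m/kg
Highest index: silicon nitride.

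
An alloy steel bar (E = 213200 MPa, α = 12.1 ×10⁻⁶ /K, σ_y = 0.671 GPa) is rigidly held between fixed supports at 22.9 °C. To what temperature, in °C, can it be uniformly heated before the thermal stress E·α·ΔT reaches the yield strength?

283 °C

E = 213200 MPa = 213.2 GPa.
σ_y = 0.671 GPa = 671.0 MPa.
E·α·ΔT = 671.0 MPa ⇒ ΔT = 671.0 / (213.2×10³ × 12.1×10⁻⁶) = 260.1 K.
T = 22.9 + 260.1 = 283.0 °C.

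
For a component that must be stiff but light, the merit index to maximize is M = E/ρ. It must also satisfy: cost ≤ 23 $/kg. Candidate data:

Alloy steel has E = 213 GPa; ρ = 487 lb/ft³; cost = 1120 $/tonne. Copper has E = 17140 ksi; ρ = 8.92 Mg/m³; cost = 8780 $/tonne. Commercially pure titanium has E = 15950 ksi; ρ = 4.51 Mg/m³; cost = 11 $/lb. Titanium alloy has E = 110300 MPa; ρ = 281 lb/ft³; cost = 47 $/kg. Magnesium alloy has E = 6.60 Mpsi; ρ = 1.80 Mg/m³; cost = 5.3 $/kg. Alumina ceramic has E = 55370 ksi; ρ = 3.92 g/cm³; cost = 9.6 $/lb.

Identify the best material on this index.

Screen on constraints: cost ≤ 23 $/kg. Survivors: alloy steel, copper, magnesium alloy, alumina ceramic.
Putting every candidate on a common basis:
  alloy steel: E = 213.0 GPa, ρ = 7801 kg/m³
  copper: E = 118.2 GPa, ρ = 8920 kg/m³
  magnesium alloy: E = 45.51 GPa, ρ = 1800 kg/m³
  alumina ceramic: E = 381.8 GPa, ρ = 3920 kg/m³
  alumina ceramic: M = 97.4 MN·m/kg
  alloy steel: M = 27.3 MN·m/kg
  magnesium alloy: M = 25.3 MN·m/kg
  copper: M = 13.2 MN·m/kg
Alumina ceramic has the largest M.

alumina ceramic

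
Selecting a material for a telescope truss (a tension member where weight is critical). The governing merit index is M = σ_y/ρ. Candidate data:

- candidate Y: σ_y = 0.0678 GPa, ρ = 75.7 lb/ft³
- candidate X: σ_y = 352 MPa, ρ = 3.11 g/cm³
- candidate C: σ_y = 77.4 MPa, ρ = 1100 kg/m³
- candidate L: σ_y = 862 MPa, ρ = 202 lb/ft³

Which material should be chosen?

After converting to SI:
  candidate Y: σ_y = 67.80 MPa, ρ = 1213 kg/m³
  candidate X: σ_y = 352.0 MPa, ρ = 3110 kg/m³
  candidate C: σ_y = 77.40 MPa, ρ = 1100 kg/m³
  candidate L: σ_y = 862.0 MPa, ρ = 3236 kg/m³
  candidate L: M = 266 kN·m/kg
  candidate X: M = 113 kN·m/kg
  candidate C: M = 70.4 kN·m/kg
  candidate Y: M = 55.9 kN·m/kg
The maximum is for candidate L.

candidate L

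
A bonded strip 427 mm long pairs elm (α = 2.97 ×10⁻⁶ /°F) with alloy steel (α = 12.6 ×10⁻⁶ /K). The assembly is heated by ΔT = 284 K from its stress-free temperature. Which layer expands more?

elm: α = 2.97×10⁻⁶/°F × 9/5 = 5.35×10⁻⁶/K.
α(elm) = 5.35×10⁻⁶/K vs α(alloy steel) = 12.6×10⁻⁶/K.
Higher α expands more for the same ΔT: alloy steel.

alloy steel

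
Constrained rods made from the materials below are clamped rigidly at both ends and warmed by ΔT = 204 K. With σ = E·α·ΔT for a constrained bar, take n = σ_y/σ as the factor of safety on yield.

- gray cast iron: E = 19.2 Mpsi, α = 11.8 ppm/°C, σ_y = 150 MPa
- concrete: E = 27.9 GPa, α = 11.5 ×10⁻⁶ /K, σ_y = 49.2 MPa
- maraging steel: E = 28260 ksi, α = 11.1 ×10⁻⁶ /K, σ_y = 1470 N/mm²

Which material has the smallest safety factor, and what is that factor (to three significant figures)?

gray cast iron, n = 0.471

In consistent units (E in GPa, α in ×10⁻⁶/K, σ_y in MPa):
  gray cast iron: E = 132.4, α = 11.8, σ_y = 150.0 → σ = 319 MPa, n = 0.471
  concrete: E = 27.90, α = 11.5, σ_y = 49.20 → σ = 65.5 MPa, n = 0.752
  maraging steel: E = 194.8, α = 11.1, σ_y = 1470 → σ = 441 MPa, n = 3.33
The minimum is gray cast iron at n = 0.471.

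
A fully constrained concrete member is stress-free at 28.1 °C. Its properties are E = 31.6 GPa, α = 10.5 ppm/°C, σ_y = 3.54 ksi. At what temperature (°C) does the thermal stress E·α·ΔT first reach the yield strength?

102 °C

σ_y = 3.54 ksi = 24.41 MPa.
E·α·ΔT = 24.41 MPa ⇒ ΔT = 24.41 / (31.60×10³ × 10.5×10⁻⁶) = 73.56 K.
T = 28.1 + 73.56 = 101.7 °C.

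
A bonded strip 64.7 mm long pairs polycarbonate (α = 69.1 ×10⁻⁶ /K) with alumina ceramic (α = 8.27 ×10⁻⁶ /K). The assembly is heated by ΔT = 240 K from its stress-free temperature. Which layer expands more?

α(polycarbonate) = 69.1×10⁻⁶/K vs α(alumina ceramic) = 8.27×10⁻⁶/K.
Higher α expands more for the same ΔT: polycarbonate.

polycarbonate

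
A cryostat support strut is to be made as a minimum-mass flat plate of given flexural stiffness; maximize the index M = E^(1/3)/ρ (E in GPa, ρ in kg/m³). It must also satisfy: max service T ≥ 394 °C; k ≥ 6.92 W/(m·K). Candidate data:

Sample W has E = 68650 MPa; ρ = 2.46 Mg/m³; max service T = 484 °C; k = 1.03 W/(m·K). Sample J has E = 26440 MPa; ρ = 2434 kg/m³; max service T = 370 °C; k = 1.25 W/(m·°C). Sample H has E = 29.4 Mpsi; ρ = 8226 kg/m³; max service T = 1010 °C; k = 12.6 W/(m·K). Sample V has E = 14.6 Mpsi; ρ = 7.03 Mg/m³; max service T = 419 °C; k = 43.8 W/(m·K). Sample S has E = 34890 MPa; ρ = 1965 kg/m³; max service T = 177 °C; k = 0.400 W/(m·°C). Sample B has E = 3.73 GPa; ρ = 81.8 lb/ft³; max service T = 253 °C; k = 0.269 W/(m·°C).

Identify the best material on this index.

sample H

Screen on constraints: max service T ≥ 394 °C; k ≥ 6.92 W/(m·K). Survivors: sample H, sample V.
Putting every candidate on a common basis:
  sample H: E = 202.7 GPa, ρ = 8226 kg/m³
  sample V: E = 100.7 GPa, ρ = 7030 kg/m³
  sample H: M = 0.714×10⁻³
  sample V: M = 0.662×10⁻³
The maximum is for sample H.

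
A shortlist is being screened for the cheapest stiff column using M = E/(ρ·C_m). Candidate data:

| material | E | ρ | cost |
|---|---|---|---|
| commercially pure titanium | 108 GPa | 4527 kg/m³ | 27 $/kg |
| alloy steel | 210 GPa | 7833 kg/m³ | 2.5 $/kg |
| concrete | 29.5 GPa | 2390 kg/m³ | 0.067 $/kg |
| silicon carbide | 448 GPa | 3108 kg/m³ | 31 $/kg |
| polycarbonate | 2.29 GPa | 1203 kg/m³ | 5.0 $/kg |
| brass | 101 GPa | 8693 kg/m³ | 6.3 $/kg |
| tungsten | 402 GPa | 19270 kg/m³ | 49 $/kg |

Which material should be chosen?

concrete

Per-candidate index values:
  concrete: M = 184 MN·m per $
  alloy steel: M = 10.7 MN·m per $
  silicon carbide: M = 4.65 MN·m per $
  brass: M = 1.84 MN·m per $
  commercially pure titanium: M = 0.884 MN·m per $
  tungsten: M = 0.426 MN·m per $
  polycarbonate: M = 0.381 MN·m per $
Highest index: concrete.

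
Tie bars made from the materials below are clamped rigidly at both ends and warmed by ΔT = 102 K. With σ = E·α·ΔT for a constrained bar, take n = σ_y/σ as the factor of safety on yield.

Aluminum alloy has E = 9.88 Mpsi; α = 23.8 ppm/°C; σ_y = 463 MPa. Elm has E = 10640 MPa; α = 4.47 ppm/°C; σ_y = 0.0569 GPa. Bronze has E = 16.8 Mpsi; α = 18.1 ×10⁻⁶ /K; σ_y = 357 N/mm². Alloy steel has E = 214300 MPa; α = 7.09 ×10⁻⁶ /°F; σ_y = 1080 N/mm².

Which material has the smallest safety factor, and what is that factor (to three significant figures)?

Per material, after unit conversion:
  aluminum alloy: E = 68.12, α = 23.8, σ_y = 463.0 → σ = 165 MPa, n = 2.80
  elm: E = 10.64, α = 4.47, σ_y = 56.90 → σ = 4.85 MPa, n = 11.7
  bronze: E = 115.8, α = 18.1, σ_y = 357.0 → σ = 214 MPa, n = 1.67
  alloy steel: E = 214.3, α = 12.8, σ_y = 1080 → σ = 279 MPa, n = 3.87
Bronze has the lowest safety factor, n = 1.67.

bronze, n = 1.67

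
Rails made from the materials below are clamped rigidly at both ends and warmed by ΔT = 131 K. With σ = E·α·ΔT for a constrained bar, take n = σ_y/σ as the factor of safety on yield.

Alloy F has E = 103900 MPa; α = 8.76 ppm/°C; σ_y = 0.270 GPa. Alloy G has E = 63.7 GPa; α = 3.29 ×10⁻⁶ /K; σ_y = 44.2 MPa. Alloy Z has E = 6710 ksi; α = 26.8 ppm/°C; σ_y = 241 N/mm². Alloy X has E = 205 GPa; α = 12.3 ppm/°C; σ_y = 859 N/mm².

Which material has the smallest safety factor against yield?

alloy Z

Converting E to GPa, α to ×10⁻⁶/K, σ_y to MPa, then σ and n for each:
  alloy F: E = 103.9, α = 8.76, σ_y = 270.0 → σ = 119 MPa, n = 2.26
  alloy G: E = 63.70, α = 3.29, σ_y = 44.20 → σ = 27.5 MPa, n = 1.61
  alloy Z: E = 46.26, α = 26.8, σ_y = 241.0 → σ = 162 MPa, n = 1.48
  alloy X: E = 205.0, α = 12.3, σ_y = 859.0 → σ = 330 MPa, n = 2.60
Smallest n: alloy Z with n = 1.48.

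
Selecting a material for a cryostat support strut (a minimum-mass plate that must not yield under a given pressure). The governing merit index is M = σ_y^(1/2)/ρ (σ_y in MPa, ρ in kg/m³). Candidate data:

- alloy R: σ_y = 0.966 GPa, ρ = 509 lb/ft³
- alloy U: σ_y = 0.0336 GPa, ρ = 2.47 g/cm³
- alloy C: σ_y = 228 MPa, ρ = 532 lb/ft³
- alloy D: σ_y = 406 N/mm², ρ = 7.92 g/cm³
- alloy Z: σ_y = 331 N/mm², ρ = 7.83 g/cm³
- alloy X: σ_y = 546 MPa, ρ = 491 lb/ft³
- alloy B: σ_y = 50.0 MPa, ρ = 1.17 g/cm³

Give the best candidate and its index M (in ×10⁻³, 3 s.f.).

Convert each candidate to consistent units, then evaluate M:
  alloy R: σ_y = 966.0 MPa, ρ = 8153 kg/m³
  alloy U: σ_y = 33.60 MPa, ρ = 2470 kg/m³
  alloy C: σ_y = 228.0 MPa, ρ = 8522 kg/m³
  alloy D: σ_y = 406.0 MPa, ρ = 7920 kg/m³
  alloy Z: σ_y = 331.0 MPa, ρ = 7830 kg/m³
  alloy X: σ_y = 546.0 MPa, ρ = 7865 kg/m³
  alloy B: σ_y = 50.00 MPa, ρ = 1170 kg/m³
  alloy B: M = 6.04×10⁻³
  alloy R: M = 3.81×10⁻³
  alloy X: M = 2.97×10⁻³
  alloy D: M = 2.54×10⁻³
  alloy U: M = 2.35×10⁻³
  alloy Z: M = 2.32×10⁻³
  alloy C: M = 1.77×10⁻³
The maximum is for alloy B.

alloy B, M = 6.04×10⁻³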